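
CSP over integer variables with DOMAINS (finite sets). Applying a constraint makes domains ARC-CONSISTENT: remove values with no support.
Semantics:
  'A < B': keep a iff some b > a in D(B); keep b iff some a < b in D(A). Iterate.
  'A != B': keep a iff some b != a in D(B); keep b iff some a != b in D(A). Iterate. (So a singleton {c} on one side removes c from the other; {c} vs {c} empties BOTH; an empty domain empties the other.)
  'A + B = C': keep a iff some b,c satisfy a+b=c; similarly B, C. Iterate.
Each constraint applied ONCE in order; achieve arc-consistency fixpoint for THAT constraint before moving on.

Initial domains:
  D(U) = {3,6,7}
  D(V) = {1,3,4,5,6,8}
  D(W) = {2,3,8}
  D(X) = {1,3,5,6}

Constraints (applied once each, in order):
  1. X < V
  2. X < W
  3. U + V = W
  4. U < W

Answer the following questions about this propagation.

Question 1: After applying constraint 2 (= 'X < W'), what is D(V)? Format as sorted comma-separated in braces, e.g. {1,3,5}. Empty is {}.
Answer: {3,4,5,6,8}

Derivation:
Constraint 1 (X < V) on D(X)={1,3,5,6} D(V)={1,3,4,5,6,8}: V {1,3,4,5,6,8}->{3,4,5,6,8}
Constraint 2 (X < W) on D(X)={1,3,5,6} D(W)={2,3,8}: no change
So after constraint 2: D(V) = {3,4,5,6,8}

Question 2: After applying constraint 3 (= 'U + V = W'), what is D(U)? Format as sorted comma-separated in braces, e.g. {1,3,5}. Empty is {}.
Constraint 1 (X < V) on D(X)={1,3,5,6} D(V)={1,3,4,5,6,8}: V {1,3,4,5,6,8}->{3,4,5,6,8}
Constraint 2 (X < W) on D(X)={1,3,5,6} D(W)={2,3,8}: no change
Constraint 3 (U + V = W) on D(U)={3,6,7} D(V)={3,4,5,6,8} D(W)={2,3,8}: U {3,6,7}->{3}; V {3,4,5,6,8}->{5}; W {2,3,8}->{8}
So after constraint 3: D(U) = {3}

Answer: {3}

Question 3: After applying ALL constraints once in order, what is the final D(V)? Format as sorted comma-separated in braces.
Answer: {5}

Derivation:
Constraint 1 (X < V) on D(X)={1,3,5,6} D(V)={1,3,4,5,6,8}: V {1,3,4,5,6,8}->{3,4,5,6,8}
Constraint 2 (X < W) on D(X)={1,3,5,6} D(W)={2,3,8}: no change
Constraint 3 (U + V = W) on D(U)={3,6,7} D(V)={3,4,5,6,8} D(W)={2,3,8}: U {3,6,7}->{3}; V {3,4,5,6,8}->{5}; W {2,3,8}->{8}
Constraint 4 (U < W) on D(U)={3} D(W)={8}: no change
So after all 4 constraints: D(V) = {5}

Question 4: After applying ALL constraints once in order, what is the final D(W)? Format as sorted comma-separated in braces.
Constraint 1 (X < V) on D(X)={1,3,5,6} D(V)={1,3,4,5,6,8}: V {1,3,4,5,6,8}->{3,4,5,6,8}
Constraint 2 (X < W) on D(X)={1,3,5,6} D(W)={2,3,8}: no change
Constraint 3 (U + V = W) on D(U)={3,6,7} D(V)={3,4,5,6,8} D(W)={2,3,8}: U {3,6,7}->{3}; V {3,4,5,6,8}->{5}; W {2,3,8}->{8}
Constraint 4 (U < W) on D(U)={3} D(W)={8}: no change
So after all 4 constraints: D(W) = {8}

Answer: {8}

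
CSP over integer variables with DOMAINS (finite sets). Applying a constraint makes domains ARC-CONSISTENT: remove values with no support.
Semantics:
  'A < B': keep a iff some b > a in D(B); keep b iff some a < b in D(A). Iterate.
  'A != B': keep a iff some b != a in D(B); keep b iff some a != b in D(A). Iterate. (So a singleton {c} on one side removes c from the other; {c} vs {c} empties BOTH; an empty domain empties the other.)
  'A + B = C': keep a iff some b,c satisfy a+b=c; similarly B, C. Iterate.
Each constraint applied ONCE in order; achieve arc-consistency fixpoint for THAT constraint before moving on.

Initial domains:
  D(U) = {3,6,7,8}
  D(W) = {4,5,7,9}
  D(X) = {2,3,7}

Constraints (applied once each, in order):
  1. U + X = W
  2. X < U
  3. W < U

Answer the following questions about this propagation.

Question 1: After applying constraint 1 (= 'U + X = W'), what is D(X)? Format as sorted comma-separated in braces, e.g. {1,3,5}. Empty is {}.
Answer: {2,3}

Derivation:
Constraint 1 (U + X = W) on D(U)={3,6,7,8} D(X)={2,3,7} D(W)={4,5,7,9}: U {3,6,7,8}->{3,6,7}; X {2,3,7}->{2,3}; W {4,5,7,9}->{5,9}
So after constraint 1: D(X) = {2,3}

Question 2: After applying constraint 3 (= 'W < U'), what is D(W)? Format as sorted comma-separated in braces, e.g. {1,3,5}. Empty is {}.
Answer: {5}

Derivation:
Constraint 1 (U + X = W) on D(U)={3,6,7,8} D(X)={2,3,7} D(W)={4,5,7,9}: U {3,6,7,8}->{3,6,7}; X {2,3,7}->{2,3}; W {4,5,7,9}->{5,9}
Constraint 2 (X < U) on D(X)={2,3} D(U)={3,6,7}: no change
Constraint 3 (W < U) on D(W)={5,9} D(U)={3,6,7}: W {5,9}->{5}; U {3,6,7}->{6,7}
So after constraint 3: D(W) = {5}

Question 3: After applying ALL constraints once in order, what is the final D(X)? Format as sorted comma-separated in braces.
Answer: {2,3}

Derivation:
Constraint 1 (U + X = W) on D(U)={3,6,7,8} D(X)={2,3,7} D(W)={4,5,7,9}: U {3,6,7,8}->{3,6,7}; X {2,3,7}->{2,3}; W {4,5,7,9}->{5,9}
Constraint 2 (X < U) on D(X)={2,3} D(U)={3,6,7}: no change
Constraint 3 (W < U) on D(W)={5,9} D(U)={3,6,7}: W {5,9}->{5}; U {3,6,7}->{6,7}
So after all 3 constraints: D(X) = {2,3}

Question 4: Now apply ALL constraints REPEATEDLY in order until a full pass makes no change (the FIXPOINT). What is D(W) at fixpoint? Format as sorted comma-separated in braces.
Answer: {}

Derivation:
pass 0 (initial): D(W)={4,5,7,9}
pass 1: U {3,6,7,8}->{6,7}; W {4,5,7,9}->{5}; X {2,3,7}->{2,3}
pass 2: U {6,7}->{}; W {5}->{}; X {2,3}->{}
pass 3: no change
Fixpoint after 3 passes: D(W) = {}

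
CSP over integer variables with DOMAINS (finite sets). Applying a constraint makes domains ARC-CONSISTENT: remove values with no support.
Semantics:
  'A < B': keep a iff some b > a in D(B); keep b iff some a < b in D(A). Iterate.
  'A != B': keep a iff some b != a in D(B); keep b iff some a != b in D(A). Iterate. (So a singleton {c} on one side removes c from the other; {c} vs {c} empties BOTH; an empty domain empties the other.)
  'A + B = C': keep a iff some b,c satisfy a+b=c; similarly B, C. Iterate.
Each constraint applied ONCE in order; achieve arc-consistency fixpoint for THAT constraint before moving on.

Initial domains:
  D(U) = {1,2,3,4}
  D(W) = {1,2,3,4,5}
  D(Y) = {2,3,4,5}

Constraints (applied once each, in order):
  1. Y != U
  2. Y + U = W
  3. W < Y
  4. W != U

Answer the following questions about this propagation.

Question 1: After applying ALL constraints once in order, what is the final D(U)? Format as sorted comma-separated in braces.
Constraint 1 (Y != U) on D(Y)={2,3,4,5} D(U)={1,2,3,4}: no change
Constraint 2 (Y + U = W) on D(Y)={2,3,4,5} D(U)={1,2,3,4} D(W)={1,2,3,4,5}: Y {2,3,4,5}->{2,3,4}; U {1,2,3,4}->{1,2,3}; W {1,2,3,4,5}->{3,4,5}
Constraint 3 (W < Y) on D(W)={3,4,5} D(Y)={2,3,4}: W {3,4,5}->{3}; Y {2,3,4}->{4}
Constraint 4 (W != U) on D(W)={3} D(U)={1,2,3}: U {1,2,3}->{1,2}
So after all 4 constraints: D(U) = {1,2}

Answer: {1,2}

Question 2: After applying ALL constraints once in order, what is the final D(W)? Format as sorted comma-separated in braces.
Answer: {3}

Derivation:
Constraint 1 (Y != U) on D(Y)={2,3,4,5} D(U)={1,2,3,4}: no change
Constraint 2 (Y + U = W) on D(Y)={2,3,4,5} D(U)={1,2,3,4} D(W)={1,2,3,4,5}: Y {2,3,4,5}->{2,3,4}; U {1,2,3,4}->{1,2,3}; W {1,2,3,4,5}->{3,4,5}
Constraint 3 (W < Y) on D(W)={3,4,5} D(Y)={2,3,4}: W {3,4,5}->{3}; Y {2,3,4}->{4}
Constraint 4 (W != U) on D(W)={3} D(U)={1,2,3}: U {1,2,3}->{1,2}
So after all 4 constraints: D(W) = {3}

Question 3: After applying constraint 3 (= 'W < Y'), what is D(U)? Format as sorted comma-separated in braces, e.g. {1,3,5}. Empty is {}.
Constraint 1 (Y != U) on D(Y)={2,3,4,5} D(U)={1,2,3,4}: no change
Constraint 2 (Y + U = W) on D(Y)={2,3,4,5} D(U)={1,2,3,4} D(W)={1,2,3,4,5}: Y {2,3,4,5}->{2,3,4}; U {1,2,3,4}->{1,2,3}; W {1,2,3,4,5}->{3,4,5}
Constraint 3 (W < Y) on D(W)={3,4,5} D(Y)={2,3,4}: W {3,4,5}->{3}; Y {2,3,4}->{4}
So after constraint 3: D(U) = {1,2,3}

Answer: {1,2,3}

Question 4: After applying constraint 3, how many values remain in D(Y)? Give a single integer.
Constraint 1 (Y != U) on D(Y)={2,3,4,5} D(U)={1,2,3,4}: no change
Constraint 2 (Y + U = W) on D(Y)={2,3,4,5} D(U)={1,2,3,4} D(W)={1,2,3,4,5}: Y {2,3,4,5}->{2,3,4}; U {1,2,3,4}->{1,2,3}; W {1,2,3,4,5}->{3,4,5}
Constraint 3 (W < Y) on D(W)={3,4,5} D(Y)={2,3,4}: W {3,4,5}->{3}; Y {2,3,4}->{4}
So after constraint 3: D(Y)={4}, size = 1

Answer: 1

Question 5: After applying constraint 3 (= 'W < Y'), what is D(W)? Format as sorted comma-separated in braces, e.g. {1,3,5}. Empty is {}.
Constraint 1 (Y != U) on D(Y)={2,3,4,5} D(U)={1,2,3,4}: no change
Constraint 2 (Y + U = W) on D(Y)={2,3,4,5} D(U)={1,2,3,4} D(W)={1,2,3,4,5}: Y {2,3,4,5}->{2,3,4}; U {1,2,3,4}->{1,2,3}; W {1,2,3,4,5}->{3,4,5}
Constraint 3 (W < Y) on D(W)={3,4,5} D(Y)={2,3,4}: W {3,4,5}->{3}; Y {2,3,4}->{4}
So after constraint 3: D(W) = {3}

Answer: {3}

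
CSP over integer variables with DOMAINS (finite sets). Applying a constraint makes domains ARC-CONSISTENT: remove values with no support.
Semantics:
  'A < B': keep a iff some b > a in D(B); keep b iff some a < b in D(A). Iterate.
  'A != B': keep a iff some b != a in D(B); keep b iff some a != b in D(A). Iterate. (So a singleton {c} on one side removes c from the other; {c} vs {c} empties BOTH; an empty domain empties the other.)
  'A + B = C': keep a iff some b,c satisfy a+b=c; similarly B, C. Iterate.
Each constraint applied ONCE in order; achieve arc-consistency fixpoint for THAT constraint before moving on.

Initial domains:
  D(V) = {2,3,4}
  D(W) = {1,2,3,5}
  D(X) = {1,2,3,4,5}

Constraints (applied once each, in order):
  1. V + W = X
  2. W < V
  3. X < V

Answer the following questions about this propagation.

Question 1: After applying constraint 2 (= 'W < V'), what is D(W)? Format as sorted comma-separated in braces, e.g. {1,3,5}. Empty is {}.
Answer: {1,2,3}

Derivation:
Constraint 1 (V + W = X) on D(V)={2,3,4} D(W)={1,2,3,5} D(X)={1,2,3,4,5}: W {1,2,3,5}->{1,2,3}; X {1,2,3,4,5}->{3,4,5}
Constraint 2 (W < V) on D(W)={1,2,3} D(V)={2,3,4}: no change
So after constraint 2: D(W) = {1,2,3}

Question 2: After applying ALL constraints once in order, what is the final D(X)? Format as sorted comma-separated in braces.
Constraint 1 (V + W = X) on D(V)={2,3,4} D(W)={1,2,3,5} D(X)={1,2,3,4,5}: W {1,2,3,5}->{1,2,3}; X {1,2,3,4,5}->{3,4,5}
Constraint 2 (W < V) on D(W)={1,2,3} D(V)={2,3,4}: no change
Constraint 3 (X < V) on D(X)={3,4,5} D(V)={2,3,4}: X {3,4,5}->{3}; V {2,3,4}->{4}
So after all 3 constraints: D(X) = {3}

Answer: {3}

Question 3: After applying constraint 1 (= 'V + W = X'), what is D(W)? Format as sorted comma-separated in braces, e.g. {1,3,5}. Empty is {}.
Constraint 1 (V + W = X) on D(V)={2,3,4} D(W)={1,2,3,5} D(X)={1,2,3,4,5}: W {1,2,3,5}->{1,2,3}; X {1,2,3,4,5}->{3,4,5}
So after constraint 1: D(W) = {1,2,3}

Answer: {1,2,3}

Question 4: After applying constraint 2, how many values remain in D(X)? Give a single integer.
Answer: 3

Derivation:
Constraint 1 (V + W = X) on D(V)={2,3,4} D(W)={1,2,3,5} D(X)={1,2,3,4,5}: W {1,2,3,5}->{1,2,3}; X {1,2,3,4,5}->{3,4,5}
Constraint 2 (W < V) on D(W)={1,2,3} D(V)={2,3,4}: no change
So after constraint 2: D(X)={3,4,5}, size = 3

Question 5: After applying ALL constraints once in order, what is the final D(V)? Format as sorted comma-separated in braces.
Answer: {4}

Derivation:
Constraint 1 (V + W = X) on D(V)={2,3,4} D(W)={1,2,3,5} D(X)={1,2,3,4,5}: W {1,2,3,5}->{1,2,3}; X {1,2,3,4,5}->{3,4,5}
Constraint 2 (W < V) on D(W)={1,2,3} D(V)={2,3,4}: no change
Constraint 3 (X < V) on D(X)={3,4,5} D(V)={2,3,4}: X {3,4,5}->{3}; V {2,3,4}->{4}
So after all 3 constraints: D(V) = {4}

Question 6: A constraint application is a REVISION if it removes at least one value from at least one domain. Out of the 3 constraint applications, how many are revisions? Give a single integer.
Answer: 2

Derivation:
Constraint 1 (V + W = X) on D(V)={2,3,4} D(W)={1,2,3,5} D(X)={1,2,3,4,5}: W {1,2,3,5}->{1,2,3}; X {1,2,3,4,5}->{3,4,5} => REVISION
Constraint 2 (W < V) on D(W)={1,2,3} D(V)={2,3,4}: no change => not a revision
Constraint 3 (X < V) on D(X)={3,4,5} D(V)={2,3,4}: X {3,4,5}->{3}; V {2,3,4}->{4} => REVISION
Total revisions = 2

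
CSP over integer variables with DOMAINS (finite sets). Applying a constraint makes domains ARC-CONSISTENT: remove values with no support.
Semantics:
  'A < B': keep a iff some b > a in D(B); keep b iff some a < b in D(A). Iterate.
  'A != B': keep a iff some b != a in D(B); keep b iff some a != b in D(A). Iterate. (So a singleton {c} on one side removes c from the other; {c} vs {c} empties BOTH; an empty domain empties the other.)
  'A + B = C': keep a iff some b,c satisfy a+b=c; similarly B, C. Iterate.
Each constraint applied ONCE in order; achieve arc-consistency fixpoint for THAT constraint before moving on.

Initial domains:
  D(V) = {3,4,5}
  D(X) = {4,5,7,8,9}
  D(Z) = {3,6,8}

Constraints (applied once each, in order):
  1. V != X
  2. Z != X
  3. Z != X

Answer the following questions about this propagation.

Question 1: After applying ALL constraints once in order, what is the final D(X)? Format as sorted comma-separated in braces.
Answer: {4,5,7,8,9}

Derivation:
Constraint 1 (V != X) on D(V)={3,4,5} D(X)={4,5,7,8,9}: no change
Constraint 2 (Z != X) on D(Z)={3,6,8} D(X)={4,5,7,8,9}: no change
Constraint 3 (Z != X) on D(Z)={3,6,8} D(X)={4,5,7,8,9}: no change
So after all 3 constraints: D(X) = {4,5,7,8,9}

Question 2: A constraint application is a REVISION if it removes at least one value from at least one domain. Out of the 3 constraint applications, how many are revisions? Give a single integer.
Answer: 0

Derivation:
Constraint 1 (V != X) on D(V)={3,4,5} D(X)={4,5,7,8,9}: no change => not a revision
Constraint 2 (Z != X) on D(Z)={3,6,8} D(X)={4,5,7,8,9}: no change => not a revision
Constraint 3 (Z != X) on D(Z)={3,6,8} D(X)={4,5,7,8,9}: no change => not a revision
Total revisions = 0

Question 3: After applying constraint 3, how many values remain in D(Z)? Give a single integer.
Answer: 3

Derivation:
Constraint 1 (V != X) on D(V)={3,4,5} D(X)={4,5,7,8,9}: no change
Constraint 2 (Z != X) on D(Z)={3,6,8} D(X)={4,5,7,8,9}: no change
Constraint 3 (Z != X) on D(Z)={3,6,8} D(X)={4,5,7,8,9}: no change
So after constraint 3: D(Z)={3,6,8}, size = 3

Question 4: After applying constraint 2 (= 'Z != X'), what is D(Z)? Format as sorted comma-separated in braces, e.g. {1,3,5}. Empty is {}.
Constraint 1 (V != X) on D(V)={3,4,5} D(X)={4,5,7,8,9}: no change
Constraint 2 (Z != X) on D(Z)={3,6,8} D(X)={4,5,7,8,9}: no change
So after constraint 2: D(Z) = {3,6,8}

Answer: {3,6,8}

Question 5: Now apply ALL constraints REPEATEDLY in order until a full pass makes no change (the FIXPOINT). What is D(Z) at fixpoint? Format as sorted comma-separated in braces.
pass 0 (initial): D(Z)={3,6,8}
pass 1: no change
Fixpoint after 1 passes: D(Z) = {3,6,8}

Answer: {3,6,8}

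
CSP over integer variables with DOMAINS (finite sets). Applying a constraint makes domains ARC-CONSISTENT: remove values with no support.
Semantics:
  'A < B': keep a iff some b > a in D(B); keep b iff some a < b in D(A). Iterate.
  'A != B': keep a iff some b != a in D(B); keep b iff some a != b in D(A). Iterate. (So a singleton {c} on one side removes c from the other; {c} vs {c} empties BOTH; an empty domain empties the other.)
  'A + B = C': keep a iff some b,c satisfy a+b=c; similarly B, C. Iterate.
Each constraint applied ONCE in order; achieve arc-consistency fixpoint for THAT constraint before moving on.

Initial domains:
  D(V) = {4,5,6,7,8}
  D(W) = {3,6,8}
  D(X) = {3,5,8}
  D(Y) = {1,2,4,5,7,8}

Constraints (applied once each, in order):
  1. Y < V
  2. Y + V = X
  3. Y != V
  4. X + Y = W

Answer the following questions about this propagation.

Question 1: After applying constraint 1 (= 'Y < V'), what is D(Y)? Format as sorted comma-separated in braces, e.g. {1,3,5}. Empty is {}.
Answer: {1,2,4,5,7}

Derivation:
Constraint 1 (Y < V) on D(Y)={1,2,4,5,7,8} D(V)={4,5,6,7,8}: Y {1,2,4,5,7,8}->{1,2,4,5,7}
So after constraint 1: D(Y) = {1,2,4,5,7}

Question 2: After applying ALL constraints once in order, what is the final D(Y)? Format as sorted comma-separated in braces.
Constraint 1 (Y < V) on D(Y)={1,2,4,5,7,8} D(V)={4,5,6,7,8}: Y {1,2,4,5,7,8}->{1,2,4,5,7}
Constraint 2 (Y + V = X) on D(Y)={1,2,4,5,7} D(V)={4,5,6,7,8} D(X)={3,5,8}: Y {1,2,4,5,7}->{1,2,4}; V {4,5,6,7,8}->{4,6,7}; X {3,5,8}->{5,8}
Constraint 3 (Y != V) on D(Y)={1,2,4} D(V)={4,6,7}: no change
Constraint 4 (X + Y = W) on D(X)={5,8} D(Y)={1,2,4} D(W)={3,6,8}: X {5,8}->{5}; Y {1,2,4}->{1}; W {3,6,8}->{6}
So after all 4 constraints: D(Y) = {1}

Answer: {1}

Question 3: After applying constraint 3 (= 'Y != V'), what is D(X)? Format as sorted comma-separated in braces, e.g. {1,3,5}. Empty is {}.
Constraint 1 (Y < V) on D(Y)={1,2,4,5,7,8} D(V)={4,5,6,7,8}: Y {1,2,4,5,7,8}->{1,2,4,5,7}
Constraint 2 (Y + V = X) on D(Y)={1,2,4,5,7} D(V)={4,5,6,7,8} D(X)={3,5,8}: Y {1,2,4,5,7}->{1,2,4}; V {4,5,6,7,8}->{4,6,7}; X {3,5,8}->{5,8}
Constraint 3 (Y != V) on D(Y)={1,2,4} D(V)={4,6,7}: no change
So after constraint 3: D(X) = {5,8}

Answer: {5,8}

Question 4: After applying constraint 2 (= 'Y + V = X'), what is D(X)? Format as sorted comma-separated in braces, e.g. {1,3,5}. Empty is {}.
Constraint 1 (Y < V) on D(Y)={1,2,4,5,7,8} D(V)={4,5,6,7,8}: Y {1,2,4,5,7,8}->{1,2,4,5,7}
Constraint 2 (Y + V = X) on D(Y)={1,2,4,5,7} D(V)={4,5,6,7,8} D(X)={3,5,8}: Y {1,2,4,5,7}->{1,2,4}; V {4,5,6,7,8}->{4,6,7}; X {3,5,8}->{5,8}
So after constraint 2: D(X) = {5,8}

Answer: {5,8}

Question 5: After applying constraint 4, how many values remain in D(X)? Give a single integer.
Constraint 1 (Y < V) on D(Y)={1,2,4,5,7,8} D(V)={4,5,6,7,8}: Y {1,2,4,5,7,8}->{1,2,4,5,7}
Constraint 2 (Y + V = X) on D(Y)={1,2,4,5,7} D(V)={4,5,6,7,8} D(X)={3,5,8}: Y {1,2,4,5,7}->{1,2,4}; V {4,5,6,7,8}->{4,6,7}; X {3,5,8}->{5,8}
Constraint 3 (Y != V) on D(Y)={1,2,4} D(V)={4,6,7}: no change
Constraint 4 (X + Y = W) on D(X)={5,8} D(Y)={1,2,4} D(W)={3,6,8}: X {5,8}->{5}; Y {1,2,4}->{1}; W {3,6,8}->{6}
So after constraint 4: D(X)={5}, size = 1

Answer: 1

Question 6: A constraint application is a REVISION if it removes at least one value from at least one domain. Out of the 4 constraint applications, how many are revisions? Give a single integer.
Answer: 3

Derivation:
Constraint 1 (Y < V) on D(Y)={1,2,4,5,7,8} D(V)={4,5,6,7,8}: Y {1,2,4,5,7,8}->{1,2,4,5,7} => REVISION
Constraint 2 (Y + V = X) on D(Y)={1,2,4,5,7} D(V)={4,5,6,7,8} D(X)={3,5,8}: Y {1,2,4,5,7}->{1,2,4}; V {4,5,6,7,8}->{4,6,7}; X {3,5,8}->{5,8} => REVISION
Constraint 3 (Y != V) on D(Y)={1,2,4} D(V)={4,6,7}: no change => not a revision
Constraint 4 (X + Y = W) on D(X)={5,8} D(Y)={1,2,4} D(W)={3,6,8}: X {5,8}->{5}; Y {1,2,4}->{1}; W {3,6,8}->{6} => REVISION
Total revisions = 3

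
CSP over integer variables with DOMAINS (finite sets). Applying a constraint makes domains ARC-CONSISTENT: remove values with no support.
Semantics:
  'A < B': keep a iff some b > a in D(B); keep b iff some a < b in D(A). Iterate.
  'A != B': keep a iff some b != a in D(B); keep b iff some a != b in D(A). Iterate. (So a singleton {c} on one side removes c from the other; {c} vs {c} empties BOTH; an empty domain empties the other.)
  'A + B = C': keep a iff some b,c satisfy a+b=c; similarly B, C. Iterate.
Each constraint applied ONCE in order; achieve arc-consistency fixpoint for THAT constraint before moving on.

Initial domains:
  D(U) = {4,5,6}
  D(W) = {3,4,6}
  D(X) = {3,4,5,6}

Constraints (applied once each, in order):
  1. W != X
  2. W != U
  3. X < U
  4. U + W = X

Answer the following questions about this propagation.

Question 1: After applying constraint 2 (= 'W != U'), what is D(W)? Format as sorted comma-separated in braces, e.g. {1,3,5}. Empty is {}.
Constraint 1 (W != X) on D(W)={3,4,6} D(X)={3,4,5,6}: no change
Constraint 2 (W != U) on D(W)={3,4,6} D(U)={4,5,6}: no change
So after constraint 2: D(W) = {3,4,6}

Answer: {3,4,6}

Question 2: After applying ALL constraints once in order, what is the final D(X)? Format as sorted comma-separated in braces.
Answer: {}

Derivation:
Constraint 1 (W != X) on D(W)={3,4,6} D(X)={3,4,5,6}: no change
Constraint 2 (W != U) on D(W)={3,4,6} D(U)={4,5,6}: no change
Constraint 3 (X < U) on D(X)={3,4,5,6} D(U)={4,5,6}: X {3,4,5,6}->{3,4,5}
Constraint 4 (U + W = X) on D(U)={4,5,6} D(W)={3,4,6} D(X)={3,4,5}: U {4,5,6}->{}; W {3,4,6}->{}; X {3,4,5}->{}
So after all 4 constraints: D(X) = {}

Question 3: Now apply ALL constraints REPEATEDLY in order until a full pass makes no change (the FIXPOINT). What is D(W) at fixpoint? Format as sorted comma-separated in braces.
Answer: {}

Derivation:
pass 0 (initial): D(W)={3,4,6}
pass 1: U {4,5,6}->{}; W {3,4,6}->{}; X {3,4,5,6}->{}
pass 2: no change
Fixpoint after 2 passes: D(W) = {}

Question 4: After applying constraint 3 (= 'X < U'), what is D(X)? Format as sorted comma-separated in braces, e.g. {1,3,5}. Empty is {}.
Constraint 1 (W != X) on D(W)={3,4,6} D(X)={3,4,5,6}: no change
Constraint 2 (W != U) on D(W)={3,4,6} D(U)={4,5,6}: no change
Constraint 3 (X < U) on D(X)={3,4,5,6} D(U)={4,5,6}: X {3,4,5,6}->{3,4,5}
So after constraint 3: D(X) = {3,4,5}

Answer: {3,4,5}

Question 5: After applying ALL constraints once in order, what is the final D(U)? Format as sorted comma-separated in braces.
Answer: {}

Derivation:
Constraint 1 (W != X) on D(W)={3,4,6} D(X)={3,4,5,6}: no change
Constraint 2 (W != U) on D(W)={3,4,6} D(U)={4,5,6}: no change
Constraint 3 (X < U) on D(X)={3,4,5,6} D(U)={4,5,6}: X {3,4,5,6}->{3,4,5}
Constraint 4 (U + W = X) on D(U)={4,5,6} D(W)={3,4,6} D(X)={3,4,5}: U {4,5,6}->{}; W {3,4,6}->{}; X {3,4,5}->{}
So after all 4 constraints: D(U) = {}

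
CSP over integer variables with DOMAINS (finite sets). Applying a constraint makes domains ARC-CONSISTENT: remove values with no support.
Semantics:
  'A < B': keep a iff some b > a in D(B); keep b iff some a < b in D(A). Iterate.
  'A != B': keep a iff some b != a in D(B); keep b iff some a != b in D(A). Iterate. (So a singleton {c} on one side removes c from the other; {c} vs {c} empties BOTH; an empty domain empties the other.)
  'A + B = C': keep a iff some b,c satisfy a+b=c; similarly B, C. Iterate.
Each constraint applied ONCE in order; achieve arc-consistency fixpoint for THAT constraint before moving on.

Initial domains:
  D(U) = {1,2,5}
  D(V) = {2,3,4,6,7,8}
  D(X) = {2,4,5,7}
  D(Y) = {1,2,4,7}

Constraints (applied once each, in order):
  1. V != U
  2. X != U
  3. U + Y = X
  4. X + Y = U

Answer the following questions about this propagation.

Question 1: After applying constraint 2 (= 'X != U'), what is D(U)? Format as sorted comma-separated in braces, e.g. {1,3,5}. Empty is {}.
Answer: {1,2,5}

Derivation:
Constraint 1 (V != U) on D(V)={2,3,4,6,7,8} D(U)={1,2,5}: no change
Constraint 2 (X != U) on D(X)={2,4,5,7} D(U)={1,2,5}: no change
So after constraint 2: D(U) = {1,2,5}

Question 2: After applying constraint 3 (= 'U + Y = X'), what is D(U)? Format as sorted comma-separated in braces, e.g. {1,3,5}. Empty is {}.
Constraint 1 (V != U) on D(V)={2,3,4,6,7,8} D(U)={1,2,5}: no change
Constraint 2 (X != U) on D(X)={2,4,5,7} D(U)={1,2,5}: no change
Constraint 3 (U + Y = X) on D(U)={1,2,5} D(Y)={1,2,4,7} D(X)={2,4,5,7}: Y {1,2,4,7}->{1,2,4}
So after constraint 3: D(U) = {1,2,5}

Answer: {1,2,5}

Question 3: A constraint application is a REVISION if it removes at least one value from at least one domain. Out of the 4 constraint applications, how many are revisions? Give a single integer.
Answer: 2

Derivation:
Constraint 1 (V != U) on D(V)={2,3,4,6,7,8} D(U)={1,2,5}: no change => not a revision
Constraint 2 (X != U) on D(X)={2,4,5,7} D(U)={1,2,5}: no change => not a revision
Constraint 3 (U + Y = X) on D(U)={1,2,5} D(Y)={1,2,4,7} D(X)={2,4,5,7}: Y {1,2,4,7}->{1,2,4} => REVISION
Constraint 4 (X + Y = U) on D(X)={2,4,5,7} D(Y)={1,2,4} D(U)={1,2,5}: X {2,4,5,7}->{4}; Y {1,2,4}->{1}; U {1,2,5}->{5} => REVISION
Total revisions = 2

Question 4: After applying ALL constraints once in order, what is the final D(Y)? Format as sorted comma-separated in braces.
Answer: {1}

Derivation:
Constraint 1 (V != U) on D(V)={2,3,4,6,7,8} D(U)={1,2,5}: no change
Constraint 2 (X != U) on D(X)={2,4,5,7} D(U)={1,2,5}: no change
Constraint 3 (U + Y = X) on D(U)={1,2,5} D(Y)={1,2,4,7} D(X)={2,4,5,7}: Y {1,2,4,7}->{1,2,4}
Constraint 4 (X + Y = U) on D(X)={2,4,5,7} D(Y)={1,2,4} D(U)={1,2,5}: X {2,4,5,7}->{4}; Y {1,2,4}->{1}; U {1,2,5}->{5}
So after all 4 constraints: D(Y) = {1}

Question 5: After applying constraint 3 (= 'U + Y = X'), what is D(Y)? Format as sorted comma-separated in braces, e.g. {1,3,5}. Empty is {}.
Constraint 1 (V != U) on D(V)={2,3,4,6,7,8} D(U)={1,2,5}: no change
Constraint 2 (X != U) on D(X)={2,4,5,7} D(U)={1,2,5}: no change
Constraint 3 (U + Y = X) on D(U)={1,2,5} D(Y)={1,2,4,7} D(X)={2,4,5,7}: Y {1,2,4,7}->{1,2,4}
So after constraint 3: D(Y) = {1,2,4}

Answer: {1,2,4}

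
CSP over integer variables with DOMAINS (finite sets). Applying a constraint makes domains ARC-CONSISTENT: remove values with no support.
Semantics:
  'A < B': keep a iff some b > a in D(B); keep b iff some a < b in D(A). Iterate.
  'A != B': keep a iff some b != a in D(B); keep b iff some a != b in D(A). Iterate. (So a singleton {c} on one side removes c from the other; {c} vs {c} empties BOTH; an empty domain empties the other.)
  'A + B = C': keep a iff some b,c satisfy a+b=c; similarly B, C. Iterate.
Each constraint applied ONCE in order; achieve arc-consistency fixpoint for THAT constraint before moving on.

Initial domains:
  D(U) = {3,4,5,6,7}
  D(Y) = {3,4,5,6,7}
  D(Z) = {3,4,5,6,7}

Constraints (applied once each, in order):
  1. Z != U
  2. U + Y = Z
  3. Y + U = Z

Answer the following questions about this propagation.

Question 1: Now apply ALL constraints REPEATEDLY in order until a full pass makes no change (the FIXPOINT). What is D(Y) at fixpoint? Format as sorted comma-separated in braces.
pass 0 (initial): D(Y)={3,4,5,6,7}
pass 1: U {3,4,5,6,7}->{3,4}; Y {3,4,5,6,7}->{3,4}; Z {3,4,5,6,7}->{6,7}
pass 2: no change
Fixpoint after 2 passes: D(Y) = {3,4}

Answer: {3,4}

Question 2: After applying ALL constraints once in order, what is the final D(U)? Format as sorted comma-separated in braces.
Answer: {3,4}

Derivation:
Constraint 1 (Z != U) on D(Z)={3,4,5,6,7} D(U)={3,4,5,6,7}: no change
Constraint 2 (U + Y = Z) on D(U)={3,4,5,6,7} D(Y)={3,4,5,6,7} D(Z)={3,4,5,6,7}: U {3,4,5,6,7}->{3,4}; Y {3,4,5,6,7}->{3,4}; Z {3,4,5,6,7}->{6,7}
Constraint 3 (Y + U = Z) on D(Y)={3,4} D(U)={3,4} D(Z)={6,7}: no change
So after all 3 constraints: D(U) = {3,4}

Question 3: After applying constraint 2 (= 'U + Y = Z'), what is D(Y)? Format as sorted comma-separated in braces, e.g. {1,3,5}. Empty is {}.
Answer: {3,4}

Derivation:
Constraint 1 (Z != U) on D(Z)={3,4,5,6,7} D(U)={3,4,5,6,7}: no change
Constraint 2 (U + Y = Z) on D(U)={3,4,5,6,7} D(Y)={3,4,5,6,7} D(Z)={3,4,5,6,7}: U {3,4,5,6,7}->{3,4}; Y {3,4,5,6,7}->{3,4}; Z {3,4,5,6,7}->{6,7}
So after constraint 2: D(Y) = {3,4}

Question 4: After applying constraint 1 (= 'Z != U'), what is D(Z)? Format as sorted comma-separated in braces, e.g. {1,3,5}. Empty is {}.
Answer: {3,4,5,6,7}

Derivation:
Constraint 1 (Z != U) on D(Z)={3,4,5,6,7} D(U)={3,4,5,6,7}: no change
So after constraint 1: D(Z) = {3,4,5,6,7}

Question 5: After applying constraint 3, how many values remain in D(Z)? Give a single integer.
Answer: 2

Derivation:
Constraint 1 (Z != U) on D(Z)={3,4,5,6,7} D(U)={3,4,5,6,7}: no change
Constraint 2 (U + Y = Z) on D(U)={3,4,5,6,7} D(Y)={3,4,5,6,7} D(Z)={3,4,5,6,7}: U {3,4,5,6,7}->{3,4}; Y {3,4,5,6,7}->{3,4}; Z {3,4,5,6,7}->{6,7}
Constraint 3 (Y + U = Z) on D(Y)={3,4} D(U)={3,4} D(Z)={6,7}: no change
So after constraint 3: D(Z)={6,7}, size = 2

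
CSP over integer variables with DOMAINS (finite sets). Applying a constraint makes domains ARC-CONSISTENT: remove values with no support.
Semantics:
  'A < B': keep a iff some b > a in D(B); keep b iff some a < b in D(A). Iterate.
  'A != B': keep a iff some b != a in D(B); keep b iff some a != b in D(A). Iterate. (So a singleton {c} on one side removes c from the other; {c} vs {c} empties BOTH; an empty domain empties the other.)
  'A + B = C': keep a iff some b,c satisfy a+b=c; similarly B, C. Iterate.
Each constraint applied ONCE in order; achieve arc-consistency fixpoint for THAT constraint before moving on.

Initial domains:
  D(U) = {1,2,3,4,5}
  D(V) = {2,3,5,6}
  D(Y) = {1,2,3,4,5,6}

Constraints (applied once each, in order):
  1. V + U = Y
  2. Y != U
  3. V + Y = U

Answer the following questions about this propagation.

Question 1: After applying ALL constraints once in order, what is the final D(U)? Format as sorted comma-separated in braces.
Constraint 1 (V + U = Y) on D(V)={2,3,5,6} D(U)={1,2,3,4,5} D(Y)={1,2,3,4,5,6}: V {2,3,5,6}->{2,3,5}; U {1,2,3,4,5}->{1,2,3,4}; Y {1,2,3,4,5,6}->{3,4,5,6}
Constraint 2 (Y != U) on D(Y)={3,4,5,6} D(U)={1,2,3,4}: no change
Constraint 3 (V + Y = U) on D(V)={2,3,5} D(Y)={3,4,5,6} D(U)={1,2,3,4}: V {2,3,5}->{}; Y {3,4,5,6}->{}; U {1,2,3,4}->{}
So after all 3 constraints: D(U) = {}

Answer: {}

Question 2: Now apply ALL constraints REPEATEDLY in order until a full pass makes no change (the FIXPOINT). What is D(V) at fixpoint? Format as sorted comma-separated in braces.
Answer: {}

Derivation:
pass 0 (initial): D(V)={2,3,5,6}
pass 1: U {1,2,3,4,5}->{}; V {2,3,5,6}->{}; Y {1,2,3,4,5,6}->{}
pass 2: no change
Fixpoint after 2 passes: D(V) = {}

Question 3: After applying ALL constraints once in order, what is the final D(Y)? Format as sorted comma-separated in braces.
Constraint 1 (V + U = Y) on D(V)={2,3,5,6} D(U)={1,2,3,4,5} D(Y)={1,2,3,4,5,6}: V {2,3,5,6}->{2,3,5}; U {1,2,3,4,5}->{1,2,3,4}; Y {1,2,3,4,5,6}->{3,4,5,6}
Constraint 2 (Y != U) on D(Y)={3,4,5,6} D(U)={1,2,3,4}: no change
Constraint 3 (V + Y = U) on D(V)={2,3,5} D(Y)={3,4,5,6} D(U)={1,2,3,4}: V {2,3,5}->{}; Y {3,4,5,6}->{}; U {1,2,3,4}->{}
So after all 3 constraints: D(Y) = {}

Answer: {}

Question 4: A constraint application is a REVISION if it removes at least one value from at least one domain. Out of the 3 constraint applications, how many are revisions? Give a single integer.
Constraint 1 (V + U = Y) on D(V)={2,3,5,6} D(U)={1,2,3,4,5} D(Y)={1,2,3,4,5,6}: V {2,3,5,6}->{2,3,5}; U {1,2,3,4,5}->{1,2,3,4}; Y {1,2,3,4,5,6}->{3,4,5,6} => REVISION
Constraint 2 (Y != U) on D(Y)={3,4,5,6} D(U)={1,2,3,4}: no change => not a revision
Constraint 3 (V + Y = U) on D(V)={2,3,5} D(Y)={3,4,5,6} D(U)={1,2,3,4}: V {2,3,5}->{}; Y {3,4,5,6}->{}; U {1,2,3,4}->{} => REVISION
Total revisions = 2

Answer: 2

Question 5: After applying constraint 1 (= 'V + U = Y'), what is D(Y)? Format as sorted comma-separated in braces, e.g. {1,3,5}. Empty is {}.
Constraint 1 (V + U = Y) on D(V)={2,3,5,6} D(U)={1,2,3,4,5} D(Y)={1,2,3,4,5,6}: V {2,3,5,6}->{2,3,5}; U {1,2,3,4,5}->{1,2,3,4}; Y {1,2,3,4,5,6}->{3,4,5,6}
So after constraint 1: D(Y) = {3,4,5,6}

Answer: {3,4,5,6}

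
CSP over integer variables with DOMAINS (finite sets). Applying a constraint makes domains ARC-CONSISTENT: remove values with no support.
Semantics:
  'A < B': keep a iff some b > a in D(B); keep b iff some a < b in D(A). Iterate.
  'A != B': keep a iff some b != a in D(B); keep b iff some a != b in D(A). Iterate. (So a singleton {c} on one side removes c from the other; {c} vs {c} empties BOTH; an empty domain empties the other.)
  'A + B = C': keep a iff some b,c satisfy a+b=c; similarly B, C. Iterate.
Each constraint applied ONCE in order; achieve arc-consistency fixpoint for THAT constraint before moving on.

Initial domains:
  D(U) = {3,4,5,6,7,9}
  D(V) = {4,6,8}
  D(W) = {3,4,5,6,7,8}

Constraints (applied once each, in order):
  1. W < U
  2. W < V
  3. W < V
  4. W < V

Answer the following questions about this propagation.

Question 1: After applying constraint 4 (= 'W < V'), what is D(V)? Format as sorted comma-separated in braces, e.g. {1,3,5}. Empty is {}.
Answer: {4,6,8}

Derivation:
Constraint 1 (W < U) on D(W)={3,4,5,6,7,8} D(U)={3,4,5,6,7,9}: U {3,4,5,6,7,9}->{4,5,6,7,9}
Constraint 2 (W < V) on D(W)={3,4,5,6,7,8} D(V)={4,6,8}: W {3,4,5,6,7,8}->{3,4,5,6,7}
Constraint 3 (W < V) on D(W)={3,4,5,6,7} D(V)={4,6,8}: no change
Constraint 4 (W < V) on D(W)={3,4,5,6,7} D(V)={4,6,8}: no change
So after constraint 4: D(V) = {4,6,8}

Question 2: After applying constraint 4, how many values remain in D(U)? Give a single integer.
Answer: 5

Derivation:
Constraint 1 (W < U) on D(W)={3,4,5,6,7,8} D(U)={3,4,5,6,7,9}: U {3,4,5,6,7,9}->{4,5,6,7,9}
Constraint 2 (W < V) on D(W)={3,4,5,6,7,8} D(V)={4,6,8}: W {3,4,5,6,7,8}->{3,4,5,6,7}
Constraint 3 (W < V) on D(W)={3,4,5,6,7} D(V)={4,6,8}: no change
Constraint 4 (W < V) on D(W)={3,4,5,6,7} D(V)={4,6,8}: no change
So after constraint 4: D(U)={4,5,6,7,9}, size = 5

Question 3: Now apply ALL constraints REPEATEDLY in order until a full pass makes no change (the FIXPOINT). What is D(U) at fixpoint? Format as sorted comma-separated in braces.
pass 0 (initial): D(U)={3,4,5,6,7,9}
pass 1: U {3,4,5,6,7,9}->{4,5,6,7,9}; W {3,4,5,6,7,8}->{3,4,5,6,7}
pass 2: no change
Fixpoint after 2 passes: D(U) = {4,5,6,7,9}

Answer: {4,5,6,7,9}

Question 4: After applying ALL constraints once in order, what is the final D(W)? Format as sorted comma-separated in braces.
Answer: {3,4,5,6,7}

Derivation:
Constraint 1 (W < U) on D(W)={3,4,5,6,7,8} D(U)={3,4,5,6,7,9}: U {3,4,5,6,7,9}->{4,5,6,7,9}
Constraint 2 (W < V) on D(W)={3,4,5,6,7,8} D(V)={4,6,8}: W {3,4,5,6,7,8}->{3,4,5,6,7}
Constraint 3 (W < V) on D(W)={3,4,5,6,7} D(V)={4,6,8}: no change
Constraint 4 (W < V) on D(W)={3,4,5,6,7} D(V)={4,6,8}: no change
So after all 4 constraints: D(W) = {3,4,5,6,7}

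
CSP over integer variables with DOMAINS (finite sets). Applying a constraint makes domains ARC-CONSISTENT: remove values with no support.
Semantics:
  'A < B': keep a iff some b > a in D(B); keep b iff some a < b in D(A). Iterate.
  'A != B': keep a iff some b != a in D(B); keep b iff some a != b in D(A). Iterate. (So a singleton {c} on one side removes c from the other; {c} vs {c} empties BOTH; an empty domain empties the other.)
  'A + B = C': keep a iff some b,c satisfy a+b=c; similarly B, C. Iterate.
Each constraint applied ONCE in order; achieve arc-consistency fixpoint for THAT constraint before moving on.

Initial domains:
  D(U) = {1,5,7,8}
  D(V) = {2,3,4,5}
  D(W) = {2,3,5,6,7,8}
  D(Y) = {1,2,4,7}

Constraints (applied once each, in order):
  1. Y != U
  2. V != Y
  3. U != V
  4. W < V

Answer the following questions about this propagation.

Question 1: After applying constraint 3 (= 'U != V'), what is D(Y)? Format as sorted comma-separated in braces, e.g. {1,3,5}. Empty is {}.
Constraint 1 (Y != U) on D(Y)={1,2,4,7} D(U)={1,5,7,8}: no change
Constraint 2 (V != Y) on D(V)={2,3,4,5} D(Y)={1,2,4,7}: no change
Constraint 3 (U != V) on D(U)={1,5,7,8} D(V)={2,3,4,5}: no change
So after constraint 3: D(Y) = {1,2,4,7}

Answer: {1,2,4,7}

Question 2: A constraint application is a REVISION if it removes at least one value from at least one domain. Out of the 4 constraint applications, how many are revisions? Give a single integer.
Answer: 1

Derivation:
Constraint 1 (Y != U) on D(Y)={1,2,4,7} D(U)={1,5,7,8}: no change => not a revision
Constraint 2 (V != Y) on D(V)={2,3,4,5} D(Y)={1,2,4,7}: no change => not a revision
Constraint 3 (U != V) on D(U)={1,5,7,8} D(V)={2,3,4,5}: no change => not a revision
Constraint 4 (W < V) on D(W)={2,3,5,6,7,8} D(V)={2,3,4,5}: W {2,3,5,6,7,8}->{2,3}; V {2,3,4,5}->{3,4,5} => REVISION
Total revisions = 1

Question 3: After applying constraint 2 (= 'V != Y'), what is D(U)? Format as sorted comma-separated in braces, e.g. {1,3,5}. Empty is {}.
Constraint 1 (Y != U) on D(Y)={1,2,4,7} D(U)={1,5,7,8}: no change
Constraint 2 (V != Y) on D(V)={2,3,4,5} D(Y)={1,2,4,7}: no change
So after constraint 2: D(U) = {1,5,7,8}

Answer: {1,5,7,8}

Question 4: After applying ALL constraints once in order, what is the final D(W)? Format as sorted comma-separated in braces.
Constraint 1 (Y != U) on D(Y)={1,2,4,7} D(U)={1,5,7,8}: no change
Constraint 2 (V != Y) on D(V)={2,3,4,5} D(Y)={1,2,4,7}: no change
Constraint 3 (U != V) on D(U)={1,5,7,8} D(V)={2,3,4,5}: no change
Constraint 4 (W < V) on D(W)={2,3,5,6,7,8} D(V)={2,3,4,5}: W {2,3,5,6,7,8}->{2,3}; V {2,3,4,5}->{3,4,5}
So after all 4 constraints: D(W) = {2,3}

Answer: {2,3}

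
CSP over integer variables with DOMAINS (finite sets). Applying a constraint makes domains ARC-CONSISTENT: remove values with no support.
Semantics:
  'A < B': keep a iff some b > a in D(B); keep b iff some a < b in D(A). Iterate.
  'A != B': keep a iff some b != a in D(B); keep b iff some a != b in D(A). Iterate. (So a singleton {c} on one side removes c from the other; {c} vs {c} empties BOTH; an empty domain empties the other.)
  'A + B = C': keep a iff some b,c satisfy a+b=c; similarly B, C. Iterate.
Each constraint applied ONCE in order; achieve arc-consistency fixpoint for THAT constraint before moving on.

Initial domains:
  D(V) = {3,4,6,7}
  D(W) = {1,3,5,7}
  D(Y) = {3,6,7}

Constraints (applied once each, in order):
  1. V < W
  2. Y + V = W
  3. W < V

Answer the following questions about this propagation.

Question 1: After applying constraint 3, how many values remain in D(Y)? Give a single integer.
Answer: 1

Derivation:
Constraint 1 (V < W) on D(V)={3,4,6,7} D(W)={1,3,5,7}: V {3,4,6,7}->{3,4,6}; W {1,3,5,7}->{5,7}
Constraint 2 (Y + V = W) on D(Y)={3,6,7} D(V)={3,4,6} D(W)={5,7}: Y {3,6,7}->{3}; V {3,4,6}->{4}; W {5,7}->{7}
Constraint 3 (W < V) on D(W)={7} D(V)={4}: W {7}->{}; V {4}->{}
So after constraint 3: D(Y)={3}, size = 1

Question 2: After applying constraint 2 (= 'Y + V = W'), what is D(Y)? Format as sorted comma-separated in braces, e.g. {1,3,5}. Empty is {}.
Answer: {3}

Derivation:
Constraint 1 (V < W) on D(V)={3,4,6,7} D(W)={1,3,5,7}: V {3,4,6,7}->{3,4,6}; W {1,3,5,7}->{5,7}
Constraint 2 (Y + V = W) on D(Y)={3,6,7} D(V)={3,4,6} D(W)={5,7}: Y {3,6,7}->{3}; V {3,4,6}->{4}; W {5,7}->{7}
So after constraint 2: D(Y) = {3}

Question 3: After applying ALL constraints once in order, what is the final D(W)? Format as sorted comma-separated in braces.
Constraint 1 (V < W) on D(V)={3,4,6,7} D(W)={1,3,5,7}: V {3,4,6,7}->{3,4,6}; W {1,3,5,7}->{5,7}
Constraint 2 (Y + V = W) on D(Y)={3,6,7} D(V)={3,4,6} D(W)={5,7}: Y {3,6,7}->{3}; V {3,4,6}->{4}; W {5,7}->{7}
Constraint 3 (W < V) on D(W)={7} D(V)={4}: W {7}->{}; V {4}->{}
So after all 3 constraints: D(W) = {}

Answer: {}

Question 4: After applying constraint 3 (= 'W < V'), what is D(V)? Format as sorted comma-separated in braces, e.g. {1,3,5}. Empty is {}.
Constraint 1 (V < W) on D(V)={3,4,6,7} D(W)={1,3,5,7}: V {3,4,6,7}->{3,4,6}; W {1,3,5,7}->{5,7}
Constraint 2 (Y + V = W) on D(Y)={3,6,7} D(V)={3,4,6} D(W)={5,7}: Y {3,6,7}->{3}; V {3,4,6}->{4}; W {5,7}->{7}
Constraint 3 (W < V) on D(W)={7} D(V)={4}: W {7}->{}; V {4}->{}
So after constraint 3: D(V) = {}

Answer: {}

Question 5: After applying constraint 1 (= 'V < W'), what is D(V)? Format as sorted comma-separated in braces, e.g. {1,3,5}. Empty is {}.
Answer: {3,4,6}

Derivation:
Constraint 1 (V < W) on D(V)={3,4,6,7} D(W)={1,3,5,7}: V {3,4,6,7}->{3,4,6}; W {1,3,5,7}->{5,7}
So after constraint 1: D(V) = {3,4,6}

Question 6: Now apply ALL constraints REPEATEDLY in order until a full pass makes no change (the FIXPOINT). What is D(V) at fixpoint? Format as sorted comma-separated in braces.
pass 0 (initial): D(V)={3,4,6,7}
pass 1: V {3,4,6,7}->{}; W {1,3,5,7}->{}; Y {3,6,7}->{3}
pass 2: Y {3}->{}
pass 3: no change
Fixpoint after 3 passes: D(V) = {}

Answer: {}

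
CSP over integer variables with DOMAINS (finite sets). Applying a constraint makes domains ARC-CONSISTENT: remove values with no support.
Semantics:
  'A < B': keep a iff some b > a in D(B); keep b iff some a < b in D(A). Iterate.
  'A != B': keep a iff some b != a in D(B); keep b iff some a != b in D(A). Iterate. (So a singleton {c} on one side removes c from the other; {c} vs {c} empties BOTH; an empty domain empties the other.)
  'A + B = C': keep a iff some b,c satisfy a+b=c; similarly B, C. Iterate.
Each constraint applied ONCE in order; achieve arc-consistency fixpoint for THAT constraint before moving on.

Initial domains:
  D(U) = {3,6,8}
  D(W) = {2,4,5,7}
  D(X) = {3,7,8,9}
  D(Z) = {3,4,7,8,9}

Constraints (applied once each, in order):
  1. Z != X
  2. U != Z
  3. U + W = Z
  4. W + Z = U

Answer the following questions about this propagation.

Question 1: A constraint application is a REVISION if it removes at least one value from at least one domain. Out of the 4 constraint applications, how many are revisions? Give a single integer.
Constraint 1 (Z != X) on D(Z)={3,4,7,8,9} D(X)={3,7,8,9}: no change => not a revision
Constraint 2 (U != Z) on D(U)={3,6,8} D(Z)={3,4,7,8,9}: no change => not a revision
Constraint 3 (U + W = Z) on D(U)={3,6,8} D(W)={2,4,5,7} D(Z)={3,4,7,8,9}: U {3,6,8}->{3,6}; W {2,4,5,7}->{2,4,5}; Z {3,4,7,8,9}->{7,8} => REVISION
Constraint 4 (W + Z = U) on D(W)={2,4,5} D(Z)={7,8} D(U)={3,6}: W {2,4,5}->{}; Z {7,8}->{}; U {3,6}->{} => REVISION
Total revisions = 2

Answer: 2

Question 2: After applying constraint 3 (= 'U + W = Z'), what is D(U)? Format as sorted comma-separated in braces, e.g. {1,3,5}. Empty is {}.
Answer: {3,6}

Derivation:
Constraint 1 (Z != X) on D(Z)={3,4,7,8,9} D(X)={3,7,8,9}: no change
Constraint 2 (U != Z) on D(U)={3,6,8} D(Z)={3,4,7,8,9}: no change
Constraint 3 (U + W = Z) on D(U)={3,6,8} D(W)={2,4,5,7} D(Z)={3,4,7,8,9}: U {3,6,8}->{3,6}; W {2,4,5,7}->{2,4,5}; Z {3,4,7,8,9}->{7,8}
So after constraint 3: D(U) = {3,6}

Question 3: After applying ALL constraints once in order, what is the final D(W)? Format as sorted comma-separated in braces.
Constraint 1 (Z != X) on D(Z)={3,4,7,8,9} D(X)={3,7,8,9}: no change
Constraint 2 (U != Z) on D(U)={3,6,8} D(Z)={3,4,7,8,9}: no change
Constraint 3 (U + W = Z) on D(U)={3,6,8} D(W)={2,4,5,7} D(Z)={3,4,7,8,9}: U {3,6,8}->{3,6}; W {2,4,5,7}->{2,4,5}; Z {3,4,7,8,9}->{7,8}
Constraint 4 (W + Z = U) on D(W)={2,4,5} D(Z)={7,8} D(U)={3,6}: W {2,4,5}->{}; Z {7,8}->{}; U {3,6}->{}
So after all 4 constraints: D(W) = {}

Answer: {}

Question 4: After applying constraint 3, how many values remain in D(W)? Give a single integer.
Answer: 3

Derivation:
Constraint 1 (Z != X) on D(Z)={3,4,7,8,9} D(X)={3,7,8,9}: no change
Constraint 2 (U != Z) on D(U)={3,6,8} D(Z)={3,4,7,8,9}: no change
Constraint 3 (U + W = Z) on D(U)={3,6,8} D(W)={2,4,5,7} D(Z)={3,4,7,8,9}: U {3,6,8}->{3,6}; W {2,4,5,7}->{2,4,5}; Z {3,4,7,8,9}->{7,8}
So after constraint 3: D(W)={2,4,5}, size = 3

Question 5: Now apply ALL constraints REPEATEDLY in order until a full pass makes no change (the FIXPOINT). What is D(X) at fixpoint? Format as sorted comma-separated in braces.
Answer: {}

Derivation:
pass 0 (initial): D(X)={3,7,8,9}
pass 1: U {3,6,8}->{}; W {2,4,5,7}->{}; Z {3,4,7,8,9}->{}
pass 2: X {3,7,8,9}->{}
pass 3: no change
Fixpoint after 3 passes: D(X) = {}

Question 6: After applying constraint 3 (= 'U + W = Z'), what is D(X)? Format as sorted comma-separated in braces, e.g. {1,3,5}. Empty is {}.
Answer: {3,7,8,9}

Derivation:
Constraint 1 (Z != X) on D(Z)={3,4,7,8,9} D(X)={3,7,8,9}: no change
Constraint 2 (U != Z) on D(U)={3,6,8} D(Z)={3,4,7,8,9}: no change
Constraint 3 (U + W = Z) on D(U)={3,6,8} D(W)={2,4,5,7} D(Z)={3,4,7,8,9}: U {3,6,8}->{3,6}; W {2,4,5,7}->{2,4,5}; Z {3,4,7,8,9}->{7,8}
So after constraint 3: D(X) = {3,7,8,9}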